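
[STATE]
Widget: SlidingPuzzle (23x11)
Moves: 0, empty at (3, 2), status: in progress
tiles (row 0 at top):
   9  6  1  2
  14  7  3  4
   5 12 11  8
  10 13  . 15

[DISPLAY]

┌────┬────┬────┬────┐  
│  9 │  6 │  1 │  2 │  
├────┼────┼────┼────┤  
│ 14 │  7 │  3 │  4 │  
├────┼────┼────┼────┤  
│  5 │ 12 │ 11 │  8 │  
├────┼────┼────┼────┤  
│ 10 │ 13 │    │ 15 │  
└────┴────┴────┴────┘  
Moves: 0               
                       


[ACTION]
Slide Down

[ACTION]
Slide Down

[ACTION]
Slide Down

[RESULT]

┌────┬────┬────┬────┐  
│  9 │  6 │    │  2 │  
├────┼────┼────┼────┤  
│ 14 │  7 │  1 │  4 │  
├────┼────┼────┼────┤  
│  5 │ 12 │  3 │  8 │  
├────┼────┼────┼────┤  
│ 10 │ 13 │ 11 │ 15 │  
└────┴────┴────┴────┘  
Moves: 3               
                       


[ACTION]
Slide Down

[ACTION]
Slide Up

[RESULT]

┌────┬────┬────┬────┐  
│  9 │  6 │  1 │  2 │  
├────┼────┼────┼────┤  
│ 14 │  7 │    │  4 │  
├────┼────┼────┼────┤  
│  5 │ 12 │  3 │  8 │  
├────┼────┼────┼────┤  
│ 10 │ 13 │ 11 │ 15 │  
└────┴────┴────┴────┘  
Moves: 4               
                       


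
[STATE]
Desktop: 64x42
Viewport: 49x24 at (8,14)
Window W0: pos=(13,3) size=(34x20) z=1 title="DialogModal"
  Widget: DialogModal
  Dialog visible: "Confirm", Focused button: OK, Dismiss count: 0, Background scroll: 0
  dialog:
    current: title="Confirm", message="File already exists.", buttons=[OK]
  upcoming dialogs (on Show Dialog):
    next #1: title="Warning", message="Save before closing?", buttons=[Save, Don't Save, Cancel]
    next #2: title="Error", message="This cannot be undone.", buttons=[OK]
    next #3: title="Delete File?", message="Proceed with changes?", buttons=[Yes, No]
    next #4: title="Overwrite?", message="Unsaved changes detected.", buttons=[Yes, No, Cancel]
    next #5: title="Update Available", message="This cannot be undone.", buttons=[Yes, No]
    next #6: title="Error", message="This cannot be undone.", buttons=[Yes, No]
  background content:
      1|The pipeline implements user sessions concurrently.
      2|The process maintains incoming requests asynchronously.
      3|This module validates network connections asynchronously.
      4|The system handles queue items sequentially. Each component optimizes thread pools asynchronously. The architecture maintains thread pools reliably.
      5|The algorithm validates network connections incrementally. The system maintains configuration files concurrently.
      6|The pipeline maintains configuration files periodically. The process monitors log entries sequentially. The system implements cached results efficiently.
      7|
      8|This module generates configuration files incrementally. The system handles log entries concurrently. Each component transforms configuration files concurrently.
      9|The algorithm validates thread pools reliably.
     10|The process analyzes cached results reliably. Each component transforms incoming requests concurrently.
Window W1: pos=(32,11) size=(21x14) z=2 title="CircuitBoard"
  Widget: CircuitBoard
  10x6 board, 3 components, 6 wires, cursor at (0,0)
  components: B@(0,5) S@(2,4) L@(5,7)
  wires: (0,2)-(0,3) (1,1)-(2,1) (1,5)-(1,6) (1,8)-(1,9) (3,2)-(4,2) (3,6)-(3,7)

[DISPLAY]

     ┃The │         [OK]┃   0 1 2 3 4 5 6 7 ┃    
     ┃The └─────────────┃0  [.]      · ─ ·  ┃    
     ┃                  ┃                   ┃    
     ┃                  ┃1       ·          ┃    
     ┃                  ┃        │          ┃    
     ┃                  ┃2       ·          ┃    
     ┃                  ┃                   ┃    
     ┃                  ┃3           ·      ┃    
     ┗━━━━━━━━━━━━━━━━━━┃            │      ┃    
                        ┃4           ·      ┃    
                        ┗━━━━━━━━━━━━━━━━━━━┛    
                                                 
                                                 
                                                 
                                                 
                                                 
                                                 
                                                 
                                                 
                                                 
                                                 
                                                 
                                                 
                                                 


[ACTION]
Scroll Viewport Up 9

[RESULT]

     ┠────────────────────────────────┨          
     ┃The pipeline implements user ses┃          
     ┃The process maintains incoming r┃          
     ┃This module validates network co┃          
     ┃The system handles queue items s┃          
     ┃The algorithm validates network ┃          
     ┃The ┌─────────────┏━━━━━━━━━━━━━━━━━━━┓    
     ┃    │       Confir┃ CircuitBoard      ┃    
     ┃This│ File already┠───────────────────┨    
     ┃The │         [OK]┃   0 1 2 3 4 5 6 7 ┃    
     ┃The └─────────────┃0  [.]      · ─ ·  ┃    
     ┃                  ┃                   ┃    
     ┃                  ┃1       ·          ┃    
     ┃                  ┃        │          ┃    
     ┃                  ┃2       ·          ┃    
     ┃                  ┃                   ┃    
     ┃                  ┃3           ·      ┃    
     ┗━━━━━━━━━━━━━━━━━━┃            │      ┃    
                        ┃4           ·      ┃    
                        ┗━━━━━━━━━━━━━━━━━━━┛    
                                                 
                                                 
                                                 
                                                 


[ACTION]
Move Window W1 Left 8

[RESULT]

     ┠────────────────────────────────┨          
     ┃The pipeline implements user ses┃          
     ┃The process maintains incoming r┃          
     ┃This module validates network co┃          
     ┃The system handles queue items s┃          
     ┃The algorithm validates network ┃          
     ┃The ┌─────┏━━━━━━━━━━━━━━━━━━━┓a┃          
     ┃    │     ┃ CircuitBoard      ┃ ┃          
     ┃This│ File┠───────────────────┨t┃          
     ┃The │     ┃   0 1 2 3 4 5 6 7 ┃p┃          
     ┃The └─────┃0  [.]      · ─ ·  ┃u┃          
     ┃          ┃                   ┃ ┃          
     ┃          ┃1       ·          ┃ ┃          
     ┃          ┃        │          ┃ ┃          
     ┃          ┃2       ·          ┃ ┃          
     ┃          ┃                   ┃ ┃          
     ┃          ┃3           ·      ┃ ┃          
     ┗━━━━━━━━━━┃            │      ┃━┛          
                ┃4           ·      ┃            
                ┗━━━━━━━━━━━━━━━━━━━┛            
                                                 
                                                 
                                                 
                                                 


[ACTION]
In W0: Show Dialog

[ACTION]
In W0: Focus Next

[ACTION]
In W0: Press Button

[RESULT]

     ┠────────────────────────────────┨          
     ┃The pipeline implements user ses┃          
     ┃The process maintains incoming r┃          
     ┃This module validates network co┃          
     ┃The system handles queue items s┃          
     ┃The algorithm validates network ┃          
     ┃The pipeli┏━━━━━━━━━━━━━━━━━━━┓a┃          
     ┃          ┃ CircuitBoard      ┃ ┃          
     ┃This modul┠───────────────────┨t┃          
     ┃The algori┃   0 1 2 3 4 5 6 7 ┃p┃          
     ┃The proces┃0  [.]      · ─ ·  ┃u┃          
     ┃          ┃                   ┃ ┃          
     ┃          ┃1       ·          ┃ ┃          
     ┃          ┃        │          ┃ ┃          
     ┃          ┃2       ·          ┃ ┃          
     ┃          ┃                   ┃ ┃          
     ┃          ┃3           ·      ┃ ┃          
     ┗━━━━━━━━━━┃            │      ┃━┛          
                ┃4           ·      ┃            
                ┗━━━━━━━━━━━━━━━━━━━┛            
                                                 
                                                 
                                                 
                                                 


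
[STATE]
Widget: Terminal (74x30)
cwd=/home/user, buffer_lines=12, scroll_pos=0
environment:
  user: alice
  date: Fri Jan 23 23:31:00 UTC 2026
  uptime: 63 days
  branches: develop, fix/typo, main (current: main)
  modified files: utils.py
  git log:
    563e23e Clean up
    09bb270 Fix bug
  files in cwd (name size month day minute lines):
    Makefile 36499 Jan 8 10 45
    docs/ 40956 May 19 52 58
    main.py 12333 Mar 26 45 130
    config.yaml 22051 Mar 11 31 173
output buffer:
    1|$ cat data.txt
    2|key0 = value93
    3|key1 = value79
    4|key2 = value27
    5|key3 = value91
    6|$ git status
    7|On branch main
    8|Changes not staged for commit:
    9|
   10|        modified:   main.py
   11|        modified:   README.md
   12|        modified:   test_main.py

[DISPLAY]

$ cat data.txt                                                            
key0 = value93                                                            
key1 = value79                                                            
key2 = value27                                                            
key3 = value91                                                            
$ git status                                                              
On branch main                                                            
Changes not staged for commit:                                            
                                                                          
        modified:   main.py                                               
        modified:   README.md                                             
        modified:   test_main.py                                          
$ █                                                                       
                                                                          
                                                                          
                                                                          
                                                                          
                                                                          
                                                                          
                                                                          
                                                                          
                                                                          
                                                                          
                                                                          
                                                                          
                                                                          
                                                                          
                                                                          
                                                                          
                                                                          


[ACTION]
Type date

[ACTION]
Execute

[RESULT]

$ cat data.txt                                                            
key0 = value93                                                            
key1 = value79                                                            
key2 = value27                                                            
key3 = value91                                                            
$ git status                                                              
On branch main                                                            
Changes not staged for commit:                                            
                                                                          
        modified:   main.py                                               
        modified:   README.md                                             
        modified:   test_main.py                                          
$ date                                                                    
Fri Jan 23 23:31:00 UTC 2026                                              
$ █                                                                       
                                                                          
                                                                          
                                                                          
                                                                          
                                                                          
                                                                          
                                                                          
                                                                          
                                                                          
                                                                          
                                                                          
                                                                          
                                                                          
                                                                          
                                                                          


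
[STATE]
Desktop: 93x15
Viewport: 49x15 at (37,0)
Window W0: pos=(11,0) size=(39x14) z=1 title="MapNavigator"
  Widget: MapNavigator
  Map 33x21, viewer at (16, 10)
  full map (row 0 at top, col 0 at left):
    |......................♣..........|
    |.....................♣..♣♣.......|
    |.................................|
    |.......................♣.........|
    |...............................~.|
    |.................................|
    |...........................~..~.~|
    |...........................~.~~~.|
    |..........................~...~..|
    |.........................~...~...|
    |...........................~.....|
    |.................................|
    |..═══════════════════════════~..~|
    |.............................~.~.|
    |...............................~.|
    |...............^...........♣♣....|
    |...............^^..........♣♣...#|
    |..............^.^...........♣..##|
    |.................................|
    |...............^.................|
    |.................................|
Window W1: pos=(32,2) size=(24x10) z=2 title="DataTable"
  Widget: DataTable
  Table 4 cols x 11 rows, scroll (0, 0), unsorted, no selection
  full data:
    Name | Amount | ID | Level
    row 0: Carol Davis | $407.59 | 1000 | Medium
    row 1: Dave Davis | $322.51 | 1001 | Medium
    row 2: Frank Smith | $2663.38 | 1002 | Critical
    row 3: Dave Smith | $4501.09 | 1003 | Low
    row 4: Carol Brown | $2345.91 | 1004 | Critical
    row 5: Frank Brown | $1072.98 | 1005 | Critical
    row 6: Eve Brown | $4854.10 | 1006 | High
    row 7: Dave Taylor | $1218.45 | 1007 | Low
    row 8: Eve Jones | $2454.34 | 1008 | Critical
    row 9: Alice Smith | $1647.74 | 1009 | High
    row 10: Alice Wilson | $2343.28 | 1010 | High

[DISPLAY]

━━━━━━━━━━━━┓                                    
            ┃                                    
━━━━━━━━━━━━━━━━━━┓                              
aTable            ┃                              
──────────────────┨                              
        │Amount  │┃                              
────────┼────────┼┃                              
l Davis │$407.59 │┃                              
 Davis  │$322.51 │┃                              
k Smith │$2663.38│┃                              
 Smith  │$4501.09│┃                              
━━━━━━━━━━━━━━━━━━┛                              
........~.  ┃                                    
━━━━━━━━━━━━┛                                    
                                                 


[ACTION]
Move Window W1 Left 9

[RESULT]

━━━━━━━━━━━━┓                                    
            ┃                                    
━━━━━━━━━┓──┨                                    
         ┃  ┃                                    
─────────┨  ┃                                    
Amount  │┃  ┃                                    
────────┼┃  ┃                                    
$407.59 │┃  ┃                                    
$322.51 │┃  ┃                                    
$2663.38│┃  ┃                                    
$4501.09│┃  ┃                                    
━━━━━━━━━┛  ┃                                    
........~.  ┃                                    
━━━━━━━━━━━━┛                                    
                                                 


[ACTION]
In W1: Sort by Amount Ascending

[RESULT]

━━━━━━━━━━━━┓                                    
            ┃                                    
━━━━━━━━━┓──┨                                    
         ┃  ┃                                    
─────────┨  ┃                                    
Amount ▲│┃  ┃                                    
────────┼┃  ┃                                    
$322.51 │┃  ┃                                    
$407.59 │┃  ┃                                    
$1072.98│┃  ┃                                    
$1218.45│┃  ┃                                    
━━━━━━━━━┛  ┃                                    
........~.  ┃                                    
━━━━━━━━━━━━┛                                    
                                                 


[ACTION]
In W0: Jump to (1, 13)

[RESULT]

━━━━━━━━━━━━┓                                    
            ┃                                    
━━━━━━━━━┓──┨                                    
         ┃..┃                                    
─────────┨..┃                                    
Amount ▲│┃..┃                                    
────────┼┃..┃                                    
$322.51 │┃══┃                                    
$407.59 │┃..┃                                    
$1072.98│┃..┃                                    
$1218.45│┃..┃                                    
━━━━━━━━━┛..┃                                    
......^.^...┃                                    
━━━━━━━━━━━━┛                                    
                                                 


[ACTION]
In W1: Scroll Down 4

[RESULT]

━━━━━━━━━━━━┓                                    
            ┃                                    
━━━━━━━━━┓──┨                                    
         ┃..┃                                    
─────────┨..┃                                    
Amount ▲│┃..┃                                    
────────┼┃..┃                                    
$1647.74│┃══┃                                    
$2343.28│┃..┃                                    
$2345.91│┃..┃                                    
$2454.34│┃..┃                                    
━━━━━━━━━┛..┃                                    
......^.^...┃                                    
━━━━━━━━━━━━┛                                    
                                                 


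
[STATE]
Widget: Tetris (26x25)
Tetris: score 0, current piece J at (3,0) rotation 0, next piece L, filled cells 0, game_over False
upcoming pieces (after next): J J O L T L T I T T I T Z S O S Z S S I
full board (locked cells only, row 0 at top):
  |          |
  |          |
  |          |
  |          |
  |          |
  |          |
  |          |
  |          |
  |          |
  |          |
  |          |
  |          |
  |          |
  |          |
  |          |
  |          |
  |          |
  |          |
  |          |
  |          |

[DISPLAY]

   █      │Next:          
   ███    │  ▒            
          │▒▒▒            
          │               
          │               
          │               
          │Score:         
          │0              
          │               
          │               
          │               
          │               
          │               
          │               
          │               
          │               
          │               
          │               
          │               
          │               
          │               
          │               
          │               
          │               
          │               


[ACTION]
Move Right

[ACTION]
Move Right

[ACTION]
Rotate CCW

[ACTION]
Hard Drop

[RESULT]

     ▒    │Next:          
   ▒▒▒    │█              
          │███            
          │               
          │               
          │               
          │Score:         
          │0              
          │               
          │               
          │               
          │               
          │               
          │               
          │               
          │               
          │               
      █   │               
      █   │               
     ██   │               
          │               
          │               
          │               
          │               
          │               


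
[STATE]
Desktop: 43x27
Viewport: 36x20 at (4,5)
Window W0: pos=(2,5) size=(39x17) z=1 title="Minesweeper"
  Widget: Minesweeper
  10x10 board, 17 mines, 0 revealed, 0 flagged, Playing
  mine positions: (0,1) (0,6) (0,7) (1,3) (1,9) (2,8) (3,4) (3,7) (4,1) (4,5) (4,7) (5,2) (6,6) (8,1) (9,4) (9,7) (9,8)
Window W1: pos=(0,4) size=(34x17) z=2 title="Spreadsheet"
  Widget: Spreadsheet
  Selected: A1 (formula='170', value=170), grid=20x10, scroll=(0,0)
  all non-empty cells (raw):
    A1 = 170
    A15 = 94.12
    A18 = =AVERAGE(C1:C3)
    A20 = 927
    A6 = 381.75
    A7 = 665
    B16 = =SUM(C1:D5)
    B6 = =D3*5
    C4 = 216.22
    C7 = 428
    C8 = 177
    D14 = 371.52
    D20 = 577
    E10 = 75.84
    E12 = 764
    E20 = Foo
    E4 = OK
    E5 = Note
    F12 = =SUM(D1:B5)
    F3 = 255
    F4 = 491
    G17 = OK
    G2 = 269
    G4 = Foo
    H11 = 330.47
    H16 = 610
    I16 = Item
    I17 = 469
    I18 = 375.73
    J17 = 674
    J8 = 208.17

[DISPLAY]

readsheet                    ┃━━━━━━
─────────────────────────────┨      
 170                         ┃──────
    A       B       C       D┃      
-----------------------------┃      
    [170]       0       0    ┃      
        0       0       0    ┃      
        0       0       0    ┃      
        0       0  216.22    ┃      
        0       0       0    ┃      
   381.75       0       0    ┃      
      665       0     428    ┃      
        0       0     177    ┃      
        0       0       0    ┃      
        0       0       0    ┃      
━━━━━━━━━━━━━━━━━━━━━━━━━━━━━┛      
━━━━━━━━━━━━━━━━━━━━━━━━━━━━━━━━━━━━
                                    
                                    
                                    


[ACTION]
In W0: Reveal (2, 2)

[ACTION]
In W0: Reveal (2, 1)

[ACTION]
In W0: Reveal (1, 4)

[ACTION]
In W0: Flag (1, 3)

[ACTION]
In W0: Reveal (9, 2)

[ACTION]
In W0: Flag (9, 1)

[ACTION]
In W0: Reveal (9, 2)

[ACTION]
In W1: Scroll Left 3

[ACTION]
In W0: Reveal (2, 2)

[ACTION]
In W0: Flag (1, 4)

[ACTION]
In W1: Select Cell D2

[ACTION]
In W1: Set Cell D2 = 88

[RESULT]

readsheet                    ┃━━━━━━
─────────────────────────────┨      
 88                          ┃──────
    A       B       C       D┃      
-----------------------------┃      
      170       0       0    ┃      
        0       0       0    ┃      
        0       0       0    ┃      
        0       0  216.22    ┃      
        0       0       0    ┃      
   381.75       0       0    ┃      
      665       0     428    ┃      
        0       0     177    ┃      
        0       0       0    ┃      
        0       0       0    ┃      
━━━━━━━━━━━━━━━━━━━━━━━━━━━━━┛      
━━━━━━━━━━━━━━━━━━━━━━━━━━━━━━━━━━━━
                                    
                                    
                                    


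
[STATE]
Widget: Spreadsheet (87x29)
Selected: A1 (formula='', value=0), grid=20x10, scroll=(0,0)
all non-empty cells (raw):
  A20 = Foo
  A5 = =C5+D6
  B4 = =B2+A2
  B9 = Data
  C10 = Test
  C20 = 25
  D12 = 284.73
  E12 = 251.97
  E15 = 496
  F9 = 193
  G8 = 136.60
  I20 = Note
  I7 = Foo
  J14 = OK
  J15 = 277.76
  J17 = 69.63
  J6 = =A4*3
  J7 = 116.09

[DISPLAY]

A1:                                                                                    
       A       B       C       D       E       F       G       H       I       J       
---------------------------------------------------------------------------------------
  1      [0]       0       0       0       0       0       0       0       0       0   
  2        0       0       0       0       0       0       0       0       0       0   
  3        0       0       0       0       0       0       0       0       0       0   
  4        0       0       0       0       0       0       0       0       0       0   
  5        0       0       0       0       0       0       0       0       0       0   
  6        0       0       0       0       0       0       0       0       0       0   
  7        0       0       0       0       0       0       0       0Foo       116.09   
  8        0       0       0       0       0       0  136.60       0       0       0   
  9        0Data           0       0       0     193       0       0       0       0   
 10        0       0Test           0       0       0       0       0       0       0   
 11        0       0       0       0       0       0       0       0       0       0   
 12        0       0       0  284.73  251.97       0       0       0       0       0   
 13        0       0       0       0       0       0       0       0       0       0   
 14        0       0       0       0       0       0       0       0       0OK         
 15        0       0       0       0     496       0       0       0       0  277.76   
 16        0       0       0       0       0       0       0       0       0       0   
 17        0       0       0       0       0       0       0       0       0   69.63   
 18        0       0       0       0       0       0       0       0       0       0   
 19        0       0       0       0       0       0       0       0       0       0   
 20 Foo            0      25       0       0       0       0       0Note           0   
                                                                                       
                                                                                       
                                                                                       
                                                                                       
                                                                                       
                                                                                       


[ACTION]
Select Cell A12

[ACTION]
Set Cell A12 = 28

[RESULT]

A12: 28                                                                                
       A       B       C       D       E       F       G       H       I       J       
---------------------------------------------------------------------------------------
  1        0       0       0       0       0       0       0       0       0       0   
  2        0       0       0       0       0       0       0       0       0       0   
  3        0       0       0       0       0       0       0       0       0       0   
  4        0       0       0       0       0       0       0       0       0       0   
  5        0       0       0       0       0       0       0       0       0       0   
  6        0       0       0       0       0       0       0       0       0       0   
  7        0       0       0       0       0       0       0       0Foo       116.09   
  8        0       0       0       0       0       0  136.60       0       0       0   
  9        0Data           0       0       0     193       0       0       0       0   
 10        0       0Test           0       0       0       0       0       0       0   
 11        0       0       0       0       0       0       0       0       0       0   
 12     [28]       0       0  284.73  251.97       0       0       0       0       0   
 13        0       0       0       0       0       0       0       0       0       0   
 14        0       0       0       0       0       0       0       0       0OK         
 15        0       0       0       0     496       0       0       0       0  277.76   
 16        0       0       0       0       0       0       0       0       0       0   
 17        0       0       0       0       0       0       0       0       0   69.63   
 18        0       0       0       0       0       0       0       0       0       0   
 19        0       0       0       0       0       0       0       0       0       0   
 20 Foo            0      25       0       0       0       0       0Note           0   
                                                                                       
                                                                                       
                                                                                       
                                                                                       
                                                                                       
                                                                                       


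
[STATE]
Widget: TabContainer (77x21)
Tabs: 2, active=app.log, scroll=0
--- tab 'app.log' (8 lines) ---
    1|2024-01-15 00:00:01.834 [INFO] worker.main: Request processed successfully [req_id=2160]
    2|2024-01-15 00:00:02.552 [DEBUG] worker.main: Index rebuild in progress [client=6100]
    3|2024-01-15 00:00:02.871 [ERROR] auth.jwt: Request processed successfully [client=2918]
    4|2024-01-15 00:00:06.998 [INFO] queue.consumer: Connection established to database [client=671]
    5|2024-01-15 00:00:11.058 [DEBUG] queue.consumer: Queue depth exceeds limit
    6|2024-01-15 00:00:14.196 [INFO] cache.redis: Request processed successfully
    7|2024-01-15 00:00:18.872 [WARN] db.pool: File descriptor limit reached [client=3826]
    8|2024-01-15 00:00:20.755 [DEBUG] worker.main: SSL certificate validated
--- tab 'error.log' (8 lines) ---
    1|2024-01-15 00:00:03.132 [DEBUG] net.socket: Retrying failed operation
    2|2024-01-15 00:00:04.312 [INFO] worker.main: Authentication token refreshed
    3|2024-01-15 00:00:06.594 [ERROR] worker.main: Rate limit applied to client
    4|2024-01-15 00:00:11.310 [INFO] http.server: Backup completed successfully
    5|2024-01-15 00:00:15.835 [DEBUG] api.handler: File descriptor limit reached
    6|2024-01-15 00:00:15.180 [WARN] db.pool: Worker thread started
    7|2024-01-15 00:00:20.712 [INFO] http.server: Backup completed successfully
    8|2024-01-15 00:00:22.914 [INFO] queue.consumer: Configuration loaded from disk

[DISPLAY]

[app.log]│ error.log                                                         
─────────────────────────────────────────────────────────────────────────────
2024-01-15 00:00:01.834 [INFO] worker.main: Request processed successfully [r
2024-01-15 00:00:02.552 [DEBUG] worker.main: Index rebuild in progress [clien
2024-01-15 00:00:02.871 [ERROR] auth.jwt: Request processed successfully [cli
2024-01-15 00:00:06.998 [INFO] queue.consumer: Connection established to data
2024-01-15 00:00:11.058 [DEBUG] queue.consumer: Queue depth exceeds limit    
2024-01-15 00:00:14.196 [INFO] cache.redis: Request processed successfully   
2024-01-15 00:00:18.872 [WARN] db.pool: File descriptor limit reached [client
2024-01-15 00:00:20.755 [DEBUG] worker.main: SSL certificate validated       
                                                                             
                                                                             
                                                                             
                                                                             
                                                                             
                                                                             
                                                                             
                                                                             
                                                                             
                                                                             
                                                                             


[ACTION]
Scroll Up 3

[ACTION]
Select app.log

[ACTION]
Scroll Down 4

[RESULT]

[app.log]│ error.log                                                         
─────────────────────────────────────────────────────────────────────────────
2024-01-15 00:00:11.058 [DEBUG] queue.consumer: Queue depth exceeds limit    
2024-01-15 00:00:14.196 [INFO] cache.redis: Request processed successfully   
2024-01-15 00:00:18.872 [WARN] db.pool: File descriptor limit reached [client
2024-01-15 00:00:20.755 [DEBUG] worker.main: SSL certificate validated       
                                                                             
                                                                             
                                                                             
                                                                             
                                                                             
                                                                             
                                                                             
                                                                             
                                                                             
                                                                             
                                                                             
                                                                             
                                                                             
                                                                             
                                                                             


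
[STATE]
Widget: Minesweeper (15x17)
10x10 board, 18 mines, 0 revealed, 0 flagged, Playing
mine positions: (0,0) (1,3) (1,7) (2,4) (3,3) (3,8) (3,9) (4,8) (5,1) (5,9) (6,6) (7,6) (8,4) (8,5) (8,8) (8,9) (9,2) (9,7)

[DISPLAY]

■■■■■■■■■■     
■■■■■■■■■■     
■■■■■■■■■■     
■■■■■■■■■■     
■■■■■■■■■■     
■■■■■■■■■■     
■■■■■■■■■■     
■■■■■■■■■■     
■■■■■■■■■■     
■■■■■■■■■■     
               
               
               
               
               
               
               


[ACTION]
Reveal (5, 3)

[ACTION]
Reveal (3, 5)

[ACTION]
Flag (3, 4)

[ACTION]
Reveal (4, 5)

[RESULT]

■■■■■■■■■■     
■■■■■■■■■■     
■■■■■112■■     
■■■■21 2■■     
■■211  2■■     
■■1  112■■     
111  2■■■■     
   124■■■■     
 112■■■■■■     
 1■■■■■■■■     
               
               
               
               
               
               
               


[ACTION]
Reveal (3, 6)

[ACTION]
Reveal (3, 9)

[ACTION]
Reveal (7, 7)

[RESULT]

✹■■■■■■■■■     
■■■✹■■■✹■■     
■■■■✹112■■     
■■■✹21 2✹✹     
■■211  2✹■     
■✹1  112■✹     
111  2✹■■■     
   124✹■■■     
 112✹✹■■✹✹     
 1✹■■■■✹■■     
               
               
               
               
               
               
               


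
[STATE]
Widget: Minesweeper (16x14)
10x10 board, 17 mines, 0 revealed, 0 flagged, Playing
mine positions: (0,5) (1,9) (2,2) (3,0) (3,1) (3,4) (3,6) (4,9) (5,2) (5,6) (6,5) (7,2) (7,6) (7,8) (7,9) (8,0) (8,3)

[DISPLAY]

■■■■■■■■■■      
■■■■■■■■■■      
■■■■■■■■■■      
■■■■■■■■■■      
■■■■■■■■■■      
■■■■■■■■■■      
■■■■■■■■■■      
■■■■■■■■■■      
■■■■■■■■■■      
■■■■■■■■■■      
                
                
                
                


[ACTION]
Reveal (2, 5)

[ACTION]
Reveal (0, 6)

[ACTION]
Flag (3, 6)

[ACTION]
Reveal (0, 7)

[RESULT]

■■■■■■1 1■      
■■■■■■1 1■      
■■■■■2111■      
■■■■■■⚑■■■      
■■■■■■■■■■      
■■■■■■■■■■      
■■■■■■■■■■      
■■■■■■■■■■      
■■■■■■■■■■      
■■■■■■■■■■      
                
                
                
                


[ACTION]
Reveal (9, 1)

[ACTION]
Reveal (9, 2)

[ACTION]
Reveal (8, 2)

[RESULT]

■■■■■■1 1■      
■■■■■■1 1■      
■■■■■2111■      
■■■■■■⚑■■■      
■■■■■■■■■■      
■■■■■■■■■■      
■■■■■■■■■■      
■■■■■■■■■■      
■■2■■■■■■■      
■11■■■■■■■      
                
                
                
                
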